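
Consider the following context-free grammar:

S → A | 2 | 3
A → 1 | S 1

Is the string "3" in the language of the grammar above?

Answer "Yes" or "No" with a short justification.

Yes - a valid derivation exists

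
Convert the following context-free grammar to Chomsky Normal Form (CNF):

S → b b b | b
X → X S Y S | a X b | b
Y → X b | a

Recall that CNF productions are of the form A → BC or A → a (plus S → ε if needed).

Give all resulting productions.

TB → b; S → b; TA → a; X → b; Y → a; S → TB X0; X0 → TB TB; X → X X1; X1 → S X2; X2 → Y S; X → TA X3; X3 → X TB; Y → X TB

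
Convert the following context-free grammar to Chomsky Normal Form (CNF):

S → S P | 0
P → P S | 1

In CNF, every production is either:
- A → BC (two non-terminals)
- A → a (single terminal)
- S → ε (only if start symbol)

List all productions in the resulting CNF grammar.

S → 0; P → 1; S → S P; P → P S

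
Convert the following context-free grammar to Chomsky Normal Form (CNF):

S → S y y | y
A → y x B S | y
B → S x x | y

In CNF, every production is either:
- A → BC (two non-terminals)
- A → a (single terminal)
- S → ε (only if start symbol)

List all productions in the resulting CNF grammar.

TY → y; S → y; TX → x; A → y; B → y; S → S X0; X0 → TY TY; A → TY X1; X1 → TX X2; X2 → B S; B → S X3; X3 → TX TX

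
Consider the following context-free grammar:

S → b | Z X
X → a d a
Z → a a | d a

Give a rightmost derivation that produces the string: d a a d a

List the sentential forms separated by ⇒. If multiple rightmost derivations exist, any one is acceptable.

S ⇒ Z X ⇒ Z a d a ⇒ d a a d a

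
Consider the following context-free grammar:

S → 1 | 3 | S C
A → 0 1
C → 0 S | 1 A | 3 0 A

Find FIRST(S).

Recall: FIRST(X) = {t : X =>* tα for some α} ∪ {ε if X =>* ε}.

We compute FIRST(S) using the standard algorithm.
FIRST(A) = {0}
FIRST(C) = {0, 1, 3}
FIRST(S) = {1, 3}
Therefore, FIRST(S) = {1, 3}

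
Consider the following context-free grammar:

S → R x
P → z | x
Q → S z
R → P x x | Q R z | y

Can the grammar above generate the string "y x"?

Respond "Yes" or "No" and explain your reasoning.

Yes - a valid derivation exists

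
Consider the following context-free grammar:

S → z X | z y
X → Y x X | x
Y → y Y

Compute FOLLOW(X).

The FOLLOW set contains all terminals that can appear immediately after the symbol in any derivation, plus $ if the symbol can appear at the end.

We compute FOLLOW(X) using the standard algorithm.
FOLLOW(S) starts with {$}.
FIRST(S) = {z}
FIRST(X) = {x, y}
FIRST(Y) = {y}
FOLLOW(S) = {$}
FOLLOW(X) = {$}
FOLLOW(Y) = {x}
Therefore, FOLLOW(X) = {$}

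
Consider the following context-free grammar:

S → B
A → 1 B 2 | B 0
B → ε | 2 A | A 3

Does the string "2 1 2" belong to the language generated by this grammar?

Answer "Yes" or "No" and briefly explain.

Yes - a valid derivation exists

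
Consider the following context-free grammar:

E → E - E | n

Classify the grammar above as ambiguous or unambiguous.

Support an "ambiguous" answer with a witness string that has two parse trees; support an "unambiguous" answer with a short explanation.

Ambiguous - the string 'n - n - n - n' has two distinct parse trees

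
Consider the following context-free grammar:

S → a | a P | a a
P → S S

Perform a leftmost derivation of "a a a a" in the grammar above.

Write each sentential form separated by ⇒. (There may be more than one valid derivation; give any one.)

S ⇒ a P ⇒ a S S ⇒ a a S ⇒ a a a a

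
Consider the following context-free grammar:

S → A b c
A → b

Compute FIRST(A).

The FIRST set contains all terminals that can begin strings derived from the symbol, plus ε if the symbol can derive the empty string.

We compute FIRST(A) using the standard algorithm.
FIRST(A) = {b}
FIRST(S) = {b}
Therefore, FIRST(A) = {b}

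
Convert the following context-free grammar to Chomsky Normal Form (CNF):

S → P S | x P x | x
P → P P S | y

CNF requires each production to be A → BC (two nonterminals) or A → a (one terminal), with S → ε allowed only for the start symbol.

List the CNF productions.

TX → x; S → x; P → y; S → P S; S → TX X0; X0 → P TX; P → P X1; X1 → P S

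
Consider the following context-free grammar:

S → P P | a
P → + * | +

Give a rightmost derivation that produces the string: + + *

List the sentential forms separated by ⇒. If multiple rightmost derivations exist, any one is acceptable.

S ⇒ P P ⇒ P + * ⇒ + + *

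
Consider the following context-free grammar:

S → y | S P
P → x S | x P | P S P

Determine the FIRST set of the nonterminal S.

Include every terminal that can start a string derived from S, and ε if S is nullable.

We compute FIRST(S) using the standard algorithm.
FIRST(P) = {x}
FIRST(S) = {y}
Therefore, FIRST(S) = {y}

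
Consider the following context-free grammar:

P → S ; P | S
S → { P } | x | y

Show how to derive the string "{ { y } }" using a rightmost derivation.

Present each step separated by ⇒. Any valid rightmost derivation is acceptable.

P ⇒ S ⇒ { P } ⇒ { S } ⇒ { { P } } ⇒ { { S } } ⇒ { { y } }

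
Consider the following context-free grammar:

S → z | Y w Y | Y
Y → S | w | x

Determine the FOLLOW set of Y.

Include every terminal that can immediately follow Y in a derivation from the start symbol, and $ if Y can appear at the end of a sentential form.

We compute FOLLOW(Y) using the standard algorithm.
FOLLOW(S) starts with {$}.
FIRST(S) = {w, x, z}
FIRST(Y) = {w, x, z}
FOLLOW(S) = {$, w}
FOLLOW(Y) = {$, w}
Therefore, FOLLOW(Y) = {$, w}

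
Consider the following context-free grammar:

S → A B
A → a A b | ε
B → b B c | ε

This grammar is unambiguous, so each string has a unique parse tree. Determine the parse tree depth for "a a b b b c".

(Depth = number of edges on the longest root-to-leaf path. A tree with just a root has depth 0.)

4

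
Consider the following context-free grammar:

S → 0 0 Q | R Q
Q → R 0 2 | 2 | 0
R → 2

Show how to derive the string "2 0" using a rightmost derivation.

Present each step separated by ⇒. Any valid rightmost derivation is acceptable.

S ⇒ R Q ⇒ R 0 ⇒ 2 0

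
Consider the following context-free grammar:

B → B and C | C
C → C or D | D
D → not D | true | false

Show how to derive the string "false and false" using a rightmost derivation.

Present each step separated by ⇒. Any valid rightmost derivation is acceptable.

B ⇒ B and C ⇒ B and D ⇒ B and false ⇒ C and false ⇒ D and false ⇒ false and false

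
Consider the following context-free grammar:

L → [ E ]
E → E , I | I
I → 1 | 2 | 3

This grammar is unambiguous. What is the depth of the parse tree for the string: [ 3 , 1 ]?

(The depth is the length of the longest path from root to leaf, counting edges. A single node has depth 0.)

4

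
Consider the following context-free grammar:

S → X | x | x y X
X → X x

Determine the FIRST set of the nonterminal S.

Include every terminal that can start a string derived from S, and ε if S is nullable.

We compute FIRST(S) using the standard algorithm.
FIRST(S) = {x}
FIRST(X) = {}
Therefore, FIRST(S) = {x}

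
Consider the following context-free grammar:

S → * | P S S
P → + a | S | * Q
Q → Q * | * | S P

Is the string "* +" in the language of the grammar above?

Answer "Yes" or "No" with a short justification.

No - no valid derivation exists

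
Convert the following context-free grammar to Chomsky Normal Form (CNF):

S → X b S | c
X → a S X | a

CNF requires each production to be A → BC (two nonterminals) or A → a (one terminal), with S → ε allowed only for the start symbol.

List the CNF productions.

TB → b; S → c; TA → a; X → a; S → X X0; X0 → TB S; X → TA X1; X1 → S X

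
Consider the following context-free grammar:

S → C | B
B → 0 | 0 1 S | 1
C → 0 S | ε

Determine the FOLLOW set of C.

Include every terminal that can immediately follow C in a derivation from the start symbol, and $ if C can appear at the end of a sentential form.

We compute FOLLOW(C) using the standard algorithm.
FOLLOW(S) starts with {$}.
FIRST(B) = {0, 1}
FIRST(C) = {0, ε}
FIRST(S) = {0, 1, ε}
FOLLOW(B) = {$}
FOLLOW(C) = {$}
FOLLOW(S) = {$}
Therefore, FOLLOW(C) = {$}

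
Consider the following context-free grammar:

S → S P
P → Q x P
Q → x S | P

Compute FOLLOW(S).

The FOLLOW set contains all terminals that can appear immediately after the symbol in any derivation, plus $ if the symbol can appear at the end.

We compute FOLLOW(S) using the standard algorithm.
FOLLOW(S) starts with {$}.
FIRST(P) = {x}
FIRST(Q) = {x}
FIRST(S) = {}
FOLLOW(P) = {$, x}
FOLLOW(Q) = {x}
FOLLOW(S) = {$, x}
Therefore, FOLLOW(S) = {$, x}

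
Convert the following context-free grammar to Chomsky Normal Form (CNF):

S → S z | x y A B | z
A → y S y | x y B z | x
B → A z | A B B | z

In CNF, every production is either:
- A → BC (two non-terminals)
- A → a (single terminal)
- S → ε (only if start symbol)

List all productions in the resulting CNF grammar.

TZ → z; TX → x; TY → y; S → z; A → x; B → z; S → S TZ; S → TX X0; X0 → TY X1; X1 → A B; A → TY X2; X2 → S TY; A → TX X3; X3 → TY X4; X4 → B TZ; B → A TZ; B → A X5; X5 → B B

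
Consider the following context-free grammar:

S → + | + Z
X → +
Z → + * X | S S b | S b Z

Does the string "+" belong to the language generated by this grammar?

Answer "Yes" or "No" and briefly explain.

Yes - a valid derivation exists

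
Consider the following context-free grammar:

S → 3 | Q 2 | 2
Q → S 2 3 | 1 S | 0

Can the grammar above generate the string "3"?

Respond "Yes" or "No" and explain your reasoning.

Yes - a valid derivation exists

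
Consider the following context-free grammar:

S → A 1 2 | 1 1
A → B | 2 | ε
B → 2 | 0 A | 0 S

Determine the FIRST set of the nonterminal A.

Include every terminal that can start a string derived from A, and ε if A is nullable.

We compute FIRST(A) using the standard algorithm.
FIRST(A) = {0, 2, ε}
FIRST(B) = {0, 2}
FIRST(S) = {0, 1, 2}
Therefore, FIRST(A) = {0, 2, ε}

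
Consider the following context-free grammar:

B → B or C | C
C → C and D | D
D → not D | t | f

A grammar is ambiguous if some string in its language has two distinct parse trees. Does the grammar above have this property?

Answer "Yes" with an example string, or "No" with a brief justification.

No - the grammar is unambiguous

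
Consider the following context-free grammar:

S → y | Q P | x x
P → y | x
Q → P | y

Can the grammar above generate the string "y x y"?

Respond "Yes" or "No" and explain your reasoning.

No - no valid derivation exists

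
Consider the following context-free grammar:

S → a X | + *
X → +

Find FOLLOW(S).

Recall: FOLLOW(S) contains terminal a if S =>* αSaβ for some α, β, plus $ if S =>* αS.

We compute FOLLOW(S) using the standard algorithm.
FOLLOW(S) starts with {$}.
FIRST(S) = {+, a}
FIRST(X) = {+}
FOLLOW(S) = {$}
FOLLOW(X) = {$}
Therefore, FOLLOW(S) = {$}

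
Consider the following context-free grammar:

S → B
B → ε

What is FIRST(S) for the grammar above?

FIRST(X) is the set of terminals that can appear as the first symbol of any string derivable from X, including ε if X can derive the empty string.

We compute FIRST(S) using the standard algorithm.
FIRST(B) = {ε}
FIRST(S) = {ε}
Therefore, FIRST(S) = {ε}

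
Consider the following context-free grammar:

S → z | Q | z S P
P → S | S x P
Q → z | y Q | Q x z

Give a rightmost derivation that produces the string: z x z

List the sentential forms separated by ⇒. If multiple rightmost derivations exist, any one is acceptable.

S ⇒ Q ⇒ Q x z ⇒ z x z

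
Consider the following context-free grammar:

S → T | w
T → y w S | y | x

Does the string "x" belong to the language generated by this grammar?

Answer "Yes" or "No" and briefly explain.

Yes - a valid derivation exists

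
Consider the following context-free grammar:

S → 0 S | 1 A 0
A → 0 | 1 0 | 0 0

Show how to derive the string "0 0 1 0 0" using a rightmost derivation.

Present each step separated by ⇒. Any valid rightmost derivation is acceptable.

S ⇒ 0 S ⇒ 0 0 S ⇒ 0 0 1 A 0 ⇒ 0 0 1 0 0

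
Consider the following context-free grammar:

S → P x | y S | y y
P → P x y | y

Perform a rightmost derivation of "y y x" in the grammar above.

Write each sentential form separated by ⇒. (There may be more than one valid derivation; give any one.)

S ⇒ y S ⇒ y P x ⇒ y y x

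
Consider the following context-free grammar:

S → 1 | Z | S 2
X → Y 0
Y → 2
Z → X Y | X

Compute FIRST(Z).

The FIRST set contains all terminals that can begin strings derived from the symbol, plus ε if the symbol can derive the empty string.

We compute FIRST(Z) using the standard algorithm.
FIRST(S) = {1, 2}
FIRST(X) = {2}
FIRST(Y) = {2}
FIRST(Z) = {2}
Therefore, FIRST(Z) = {2}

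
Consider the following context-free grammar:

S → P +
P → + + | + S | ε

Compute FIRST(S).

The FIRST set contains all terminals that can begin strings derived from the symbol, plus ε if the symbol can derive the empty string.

We compute FIRST(S) using the standard algorithm.
FIRST(P) = {+, ε}
FIRST(S) = {+}
Therefore, FIRST(S) = {+}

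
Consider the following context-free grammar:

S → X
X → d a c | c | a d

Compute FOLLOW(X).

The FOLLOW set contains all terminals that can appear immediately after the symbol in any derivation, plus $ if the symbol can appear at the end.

We compute FOLLOW(X) using the standard algorithm.
FOLLOW(S) starts with {$}.
FIRST(S) = {a, c, d}
FIRST(X) = {a, c, d}
FOLLOW(S) = {$}
FOLLOW(X) = {$}
Therefore, FOLLOW(X) = {$}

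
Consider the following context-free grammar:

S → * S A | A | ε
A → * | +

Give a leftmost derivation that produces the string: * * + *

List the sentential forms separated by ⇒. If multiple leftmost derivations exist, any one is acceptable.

S ⇒ * S A ⇒ * * S A A ⇒ * * A A ⇒ * * + A ⇒ * * + *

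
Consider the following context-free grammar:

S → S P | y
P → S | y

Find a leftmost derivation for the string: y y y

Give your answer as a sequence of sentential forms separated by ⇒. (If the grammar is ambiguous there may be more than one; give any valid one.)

S ⇒ S P ⇒ y P ⇒ y S ⇒ y S P ⇒ y y P ⇒ y y S ⇒ y y y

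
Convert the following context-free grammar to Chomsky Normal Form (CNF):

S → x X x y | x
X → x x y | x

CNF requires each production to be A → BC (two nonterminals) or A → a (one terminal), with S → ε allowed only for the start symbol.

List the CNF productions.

TX → x; TY → y; S → x; X → x; S → TX X0; X0 → X X1; X1 → TX TY; X → TX X2; X2 → TX TY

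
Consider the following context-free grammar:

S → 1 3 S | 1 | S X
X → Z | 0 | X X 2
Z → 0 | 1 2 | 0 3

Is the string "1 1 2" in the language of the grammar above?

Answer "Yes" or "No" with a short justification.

Yes - a valid derivation exists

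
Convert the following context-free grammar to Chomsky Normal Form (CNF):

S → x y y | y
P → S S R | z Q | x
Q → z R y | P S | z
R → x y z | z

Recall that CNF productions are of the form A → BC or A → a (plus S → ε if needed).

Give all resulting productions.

TX → x; TY → y; S → y; TZ → z; P → x; Q → z; R → z; S → TX X0; X0 → TY TY; P → S X1; X1 → S R; P → TZ Q; Q → TZ X2; X2 → R TY; Q → P S; R → TX X3; X3 → TY TZ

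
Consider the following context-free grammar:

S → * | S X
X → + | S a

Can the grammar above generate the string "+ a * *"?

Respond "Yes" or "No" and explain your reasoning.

No - no valid derivation exists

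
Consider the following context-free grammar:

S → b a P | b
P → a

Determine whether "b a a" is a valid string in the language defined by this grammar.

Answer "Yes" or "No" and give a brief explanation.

Yes - a valid derivation exists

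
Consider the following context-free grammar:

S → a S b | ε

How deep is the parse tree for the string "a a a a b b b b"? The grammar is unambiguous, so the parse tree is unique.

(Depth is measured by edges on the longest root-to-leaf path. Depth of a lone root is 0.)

5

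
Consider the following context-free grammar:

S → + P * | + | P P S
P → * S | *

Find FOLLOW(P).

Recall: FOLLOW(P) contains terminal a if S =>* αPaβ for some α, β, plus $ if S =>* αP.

We compute FOLLOW(P) using the standard algorithm.
FOLLOW(S) starts with {$}.
FIRST(P) = {*}
FIRST(S) = {*, +}
FOLLOW(P) = {*, +}
FOLLOW(S) = {$, *, +}
Therefore, FOLLOW(P) = {*, +}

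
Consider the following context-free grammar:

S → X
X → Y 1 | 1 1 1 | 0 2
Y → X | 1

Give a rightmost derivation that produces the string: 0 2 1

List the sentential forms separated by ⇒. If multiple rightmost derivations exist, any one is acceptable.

S ⇒ X ⇒ Y 1 ⇒ X 1 ⇒ 0 2 1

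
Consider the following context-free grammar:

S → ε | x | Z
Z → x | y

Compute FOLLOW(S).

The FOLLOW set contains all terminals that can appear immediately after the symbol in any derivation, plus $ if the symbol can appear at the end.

We compute FOLLOW(S) using the standard algorithm.
FOLLOW(S) starts with {$}.
FIRST(S) = {x, y, ε}
FIRST(Z) = {x, y}
FOLLOW(S) = {$}
FOLLOW(Z) = {$}
Therefore, FOLLOW(S) = {$}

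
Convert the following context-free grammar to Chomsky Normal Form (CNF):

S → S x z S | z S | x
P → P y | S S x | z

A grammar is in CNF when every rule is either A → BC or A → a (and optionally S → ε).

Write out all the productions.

TX → x; TZ → z; S → x; TY → y; P → z; S → S X0; X0 → TX X1; X1 → TZ S; S → TZ S; P → P TY; P → S X2; X2 → S TX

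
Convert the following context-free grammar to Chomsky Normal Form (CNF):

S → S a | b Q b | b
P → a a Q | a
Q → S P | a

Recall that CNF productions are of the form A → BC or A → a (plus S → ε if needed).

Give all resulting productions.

TA → a; TB → b; S → b; P → a; Q → a; S → S TA; S → TB X0; X0 → Q TB; P → TA X1; X1 → TA Q; Q → S P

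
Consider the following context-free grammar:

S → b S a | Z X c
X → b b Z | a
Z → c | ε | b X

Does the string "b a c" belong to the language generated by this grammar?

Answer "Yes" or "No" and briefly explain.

No - no valid derivation exists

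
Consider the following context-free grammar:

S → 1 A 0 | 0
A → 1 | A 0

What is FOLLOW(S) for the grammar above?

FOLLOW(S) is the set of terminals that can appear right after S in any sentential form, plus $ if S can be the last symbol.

We compute FOLLOW(S) using the standard algorithm.
FOLLOW(S) starts with {$}.
FIRST(A) = {1}
FIRST(S) = {0, 1}
FOLLOW(A) = {0}
FOLLOW(S) = {$}
Therefore, FOLLOW(S) = {$}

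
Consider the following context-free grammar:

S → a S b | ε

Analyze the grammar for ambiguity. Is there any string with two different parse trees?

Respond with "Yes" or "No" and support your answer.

No - the grammar is unambiguous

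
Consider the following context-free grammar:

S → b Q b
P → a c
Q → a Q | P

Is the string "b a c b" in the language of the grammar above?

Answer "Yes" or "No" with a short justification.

Yes - a valid derivation exists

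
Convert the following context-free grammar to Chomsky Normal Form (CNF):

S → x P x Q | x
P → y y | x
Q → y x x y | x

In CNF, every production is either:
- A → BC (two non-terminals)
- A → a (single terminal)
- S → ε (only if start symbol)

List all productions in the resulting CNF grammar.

TX → x; S → x; TY → y; P → x; Q → x; S → TX X0; X0 → P X1; X1 → TX Q; P → TY TY; Q → TY X2; X2 → TX X3; X3 → TX TY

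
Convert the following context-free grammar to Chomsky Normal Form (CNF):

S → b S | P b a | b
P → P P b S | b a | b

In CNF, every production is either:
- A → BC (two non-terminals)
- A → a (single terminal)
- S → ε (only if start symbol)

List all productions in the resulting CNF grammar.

TB → b; TA → a; S → b; P → b; S → TB S; S → P X0; X0 → TB TA; P → P X1; X1 → P X2; X2 → TB S; P → TB TA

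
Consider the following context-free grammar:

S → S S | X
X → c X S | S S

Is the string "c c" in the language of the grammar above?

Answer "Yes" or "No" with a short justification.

No - no valid derivation exists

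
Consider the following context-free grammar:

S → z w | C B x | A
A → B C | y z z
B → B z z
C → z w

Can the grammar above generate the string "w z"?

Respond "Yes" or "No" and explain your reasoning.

No - no valid derivation exists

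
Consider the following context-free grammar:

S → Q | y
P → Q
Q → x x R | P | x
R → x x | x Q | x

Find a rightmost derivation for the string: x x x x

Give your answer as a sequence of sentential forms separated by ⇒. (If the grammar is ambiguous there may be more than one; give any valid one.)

S ⇒ Q ⇒ x x R ⇒ x x x x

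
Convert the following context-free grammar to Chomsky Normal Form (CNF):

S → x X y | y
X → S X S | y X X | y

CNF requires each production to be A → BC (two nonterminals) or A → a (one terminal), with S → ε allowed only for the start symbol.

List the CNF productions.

TX → x; TY → y; S → y; X → y; S → TX X0; X0 → X TY; X → S X1; X1 → X S; X → TY X2; X2 → X X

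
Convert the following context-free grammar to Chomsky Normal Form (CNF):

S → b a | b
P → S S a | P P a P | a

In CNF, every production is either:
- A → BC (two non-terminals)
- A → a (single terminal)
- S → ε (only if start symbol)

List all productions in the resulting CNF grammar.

TB → b; TA → a; S → b; P → a; S → TB TA; P → S X0; X0 → S TA; P → P X1; X1 → P X2; X2 → TA P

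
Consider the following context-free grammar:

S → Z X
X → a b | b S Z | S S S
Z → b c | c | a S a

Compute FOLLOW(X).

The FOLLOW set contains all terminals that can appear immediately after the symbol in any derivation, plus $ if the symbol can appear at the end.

We compute FOLLOW(X) using the standard algorithm.
FOLLOW(S) starts with {$}.
FIRST(S) = {a, b, c}
FIRST(X) = {a, b, c}
FIRST(Z) = {a, b, c}
FOLLOW(S) = {$, a, b, c}
FOLLOW(X) = {$, a, b, c}
FOLLOW(Z) = {$, a, b, c}
Therefore, FOLLOW(X) = {$, a, b, c}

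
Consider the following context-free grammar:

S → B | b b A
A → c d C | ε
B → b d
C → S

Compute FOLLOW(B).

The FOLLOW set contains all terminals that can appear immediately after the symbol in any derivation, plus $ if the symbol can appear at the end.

We compute FOLLOW(B) using the standard algorithm.
FOLLOW(S) starts with {$}.
FIRST(A) = {c, ε}
FIRST(B) = {b}
FIRST(C) = {b}
FIRST(S) = {b}
FOLLOW(A) = {$}
FOLLOW(B) = {$}
FOLLOW(C) = {$}
FOLLOW(S) = {$}
Therefore, FOLLOW(B) = {$}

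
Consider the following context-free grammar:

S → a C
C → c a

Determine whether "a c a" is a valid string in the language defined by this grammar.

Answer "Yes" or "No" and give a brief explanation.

Yes - a valid derivation exists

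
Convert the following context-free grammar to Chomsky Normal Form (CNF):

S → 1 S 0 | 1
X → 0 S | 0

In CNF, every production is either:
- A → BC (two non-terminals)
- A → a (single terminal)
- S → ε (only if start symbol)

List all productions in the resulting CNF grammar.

T1 → 1; T0 → 0; S → 1; X → 0; S → T1 X0; X0 → S T0; X → T0 S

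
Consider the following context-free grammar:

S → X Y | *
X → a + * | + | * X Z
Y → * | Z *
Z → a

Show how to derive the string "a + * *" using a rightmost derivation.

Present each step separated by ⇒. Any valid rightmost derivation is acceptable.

S ⇒ X Y ⇒ X * ⇒ a + * *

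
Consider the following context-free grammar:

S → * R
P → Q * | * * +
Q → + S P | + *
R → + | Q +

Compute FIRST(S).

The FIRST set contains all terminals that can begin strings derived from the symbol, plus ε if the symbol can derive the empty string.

We compute FIRST(S) using the standard algorithm.
FIRST(P) = {*, +}
FIRST(Q) = {+}
FIRST(R) = {+}
FIRST(S) = {*}
Therefore, FIRST(S) = {*}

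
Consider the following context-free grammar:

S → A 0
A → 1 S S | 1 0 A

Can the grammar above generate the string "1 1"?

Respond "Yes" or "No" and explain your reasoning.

No - no valid derivation exists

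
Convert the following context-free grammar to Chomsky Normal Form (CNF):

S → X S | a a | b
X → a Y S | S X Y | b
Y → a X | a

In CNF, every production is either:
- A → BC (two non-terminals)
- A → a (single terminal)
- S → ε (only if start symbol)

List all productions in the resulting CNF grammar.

TA → a; S → b; X → b; Y → a; S → X S; S → TA TA; X → TA X0; X0 → Y S; X → S X1; X1 → X Y; Y → TA X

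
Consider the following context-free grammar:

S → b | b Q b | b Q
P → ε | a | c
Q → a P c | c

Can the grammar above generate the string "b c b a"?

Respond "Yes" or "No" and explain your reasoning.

No - no valid derivation exists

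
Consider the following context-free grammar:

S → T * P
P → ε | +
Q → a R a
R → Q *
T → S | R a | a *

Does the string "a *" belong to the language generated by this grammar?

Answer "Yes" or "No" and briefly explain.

No - no valid derivation exists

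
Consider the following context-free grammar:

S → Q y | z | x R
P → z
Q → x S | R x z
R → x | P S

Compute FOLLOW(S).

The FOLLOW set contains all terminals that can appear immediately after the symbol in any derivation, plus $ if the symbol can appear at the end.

We compute FOLLOW(S) using the standard algorithm.
FOLLOW(S) starts with {$}.
FIRST(P) = {z}
FIRST(Q) = {x, z}
FIRST(R) = {x, z}
FIRST(S) = {x, z}
FOLLOW(P) = {x, z}
FOLLOW(Q) = {y}
FOLLOW(R) = {$, x, y}
FOLLOW(S) = {$, x, y}
Therefore, FOLLOW(S) = {$, x, y}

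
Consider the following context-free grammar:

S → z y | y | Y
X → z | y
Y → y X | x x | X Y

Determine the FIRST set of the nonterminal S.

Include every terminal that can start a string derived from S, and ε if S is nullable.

We compute FIRST(S) using the standard algorithm.
FIRST(S) = {x, y, z}
FIRST(X) = {y, z}
FIRST(Y) = {x, y, z}
Therefore, FIRST(S) = {x, y, z}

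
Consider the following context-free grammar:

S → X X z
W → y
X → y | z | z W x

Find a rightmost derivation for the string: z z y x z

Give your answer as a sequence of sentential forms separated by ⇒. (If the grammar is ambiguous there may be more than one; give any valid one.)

S ⇒ X X z ⇒ X z W x z ⇒ X z y x z ⇒ z z y x z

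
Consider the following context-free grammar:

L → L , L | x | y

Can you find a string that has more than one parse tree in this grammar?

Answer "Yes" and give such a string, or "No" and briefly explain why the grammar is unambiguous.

Yes - the string 'x , x , x , x , x' has two distinct parse trees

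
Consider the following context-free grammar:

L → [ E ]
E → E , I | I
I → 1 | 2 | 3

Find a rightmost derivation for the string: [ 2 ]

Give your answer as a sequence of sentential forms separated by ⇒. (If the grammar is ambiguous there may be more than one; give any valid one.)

L ⇒ [ E ] ⇒ [ I ] ⇒ [ 2 ]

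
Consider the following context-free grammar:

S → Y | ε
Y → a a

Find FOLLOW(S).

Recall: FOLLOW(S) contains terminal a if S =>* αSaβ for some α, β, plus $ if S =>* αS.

We compute FOLLOW(S) using the standard algorithm.
FOLLOW(S) starts with {$}.
FIRST(S) = {a, ε}
FIRST(Y) = {a}
FOLLOW(S) = {$}
FOLLOW(Y) = {$}
Therefore, FOLLOW(S) = {$}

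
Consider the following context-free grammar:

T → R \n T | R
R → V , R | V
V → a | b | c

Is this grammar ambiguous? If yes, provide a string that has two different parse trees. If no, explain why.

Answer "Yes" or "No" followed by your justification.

No - the grammar is unambiguous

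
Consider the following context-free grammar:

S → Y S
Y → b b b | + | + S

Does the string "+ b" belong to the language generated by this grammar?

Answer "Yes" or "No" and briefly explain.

No - no valid derivation exists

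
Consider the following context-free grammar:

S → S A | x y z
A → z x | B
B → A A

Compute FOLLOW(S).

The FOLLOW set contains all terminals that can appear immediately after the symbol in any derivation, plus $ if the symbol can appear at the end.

We compute FOLLOW(S) using the standard algorithm.
FOLLOW(S) starts with {$}.
FIRST(A) = {z}
FIRST(B) = {z}
FIRST(S) = {x}
FOLLOW(A) = {$, z}
FOLLOW(B) = {$, z}
FOLLOW(S) = {$, z}
Therefore, FOLLOW(S) = {$, z}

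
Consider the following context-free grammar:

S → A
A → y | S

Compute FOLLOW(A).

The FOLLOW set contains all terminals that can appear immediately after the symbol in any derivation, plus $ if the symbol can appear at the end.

We compute FOLLOW(A) using the standard algorithm.
FOLLOW(S) starts with {$}.
FIRST(A) = {y}
FIRST(S) = {y}
FOLLOW(A) = {$}
FOLLOW(S) = {$}
Therefore, FOLLOW(A) = {$}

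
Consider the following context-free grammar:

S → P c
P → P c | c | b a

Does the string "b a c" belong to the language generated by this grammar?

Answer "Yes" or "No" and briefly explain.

Yes - a valid derivation exists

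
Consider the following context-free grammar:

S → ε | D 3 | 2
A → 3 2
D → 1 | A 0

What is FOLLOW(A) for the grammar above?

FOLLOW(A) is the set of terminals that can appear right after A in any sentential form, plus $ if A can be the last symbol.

We compute FOLLOW(A) using the standard algorithm.
FOLLOW(S) starts with {$}.
FIRST(A) = {3}
FIRST(D) = {1, 3}
FIRST(S) = {1, 2, 3, ε}
FOLLOW(A) = {0}
FOLLOW(D) = {3}
FOLLOW(S) = {$}
Therefore, FOLLOW(A) = {0}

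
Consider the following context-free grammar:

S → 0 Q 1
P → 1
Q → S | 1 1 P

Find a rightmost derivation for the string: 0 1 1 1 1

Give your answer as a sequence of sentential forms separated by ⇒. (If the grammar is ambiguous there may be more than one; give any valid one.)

S ⇒ 0 Q 1 ⇒ 0 1 1 P 1 ⇒ 0 1 1 1 1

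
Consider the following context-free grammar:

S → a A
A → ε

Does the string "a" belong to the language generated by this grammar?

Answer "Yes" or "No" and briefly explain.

Yes - a valid derivation exists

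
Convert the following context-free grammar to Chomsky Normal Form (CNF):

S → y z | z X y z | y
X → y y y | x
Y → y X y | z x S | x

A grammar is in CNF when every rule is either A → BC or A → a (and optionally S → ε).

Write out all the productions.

TY → y; TZ → z; S → y; X → x; TX → x; Y → x; S → TY TZ; S → TZ X0; X0 → X X1; X1 → TY TZ; X → TY X2; X2 → TY TY; Y → TY X3; X3 → X TY; Y → TZ X4; X4 → TX S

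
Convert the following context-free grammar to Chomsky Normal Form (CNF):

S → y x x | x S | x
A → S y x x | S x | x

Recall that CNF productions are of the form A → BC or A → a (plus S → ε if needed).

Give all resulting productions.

TY → y; TX → x; S → x; A → x; S → TY X0; X0 → TX TX; S → TX S; A → S X1; X1 → TY X2; X2 → TX TX; A → S TX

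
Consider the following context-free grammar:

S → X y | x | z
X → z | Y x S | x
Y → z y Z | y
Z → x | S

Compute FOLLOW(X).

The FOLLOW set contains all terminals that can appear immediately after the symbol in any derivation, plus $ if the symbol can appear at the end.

We compute FOLLOW(X) using the standard algorithm.
FOLLOW(S) starts with {$}.
FIRST(S) = {x, y, z}
FIRST(X) = {x, y, z}
FIRST(Y) = {y, z}
FIRST(Z) = {x, y, z}
FOLLOW(S) = {$, x, y}
FOLLOW(X) = {y}
FOLLOW(Y) = {x}
FOLLOW(Z) = {x}
Therefore, FOLLOW(X) = {y}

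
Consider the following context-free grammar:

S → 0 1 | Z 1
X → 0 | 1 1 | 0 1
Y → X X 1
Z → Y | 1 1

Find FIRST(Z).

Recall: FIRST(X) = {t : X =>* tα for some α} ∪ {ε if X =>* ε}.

We compute FIRST(Z) using the standard algorithm.
FIRST(S) = {0, 1}
FIRST(X) = {0, 1}
FIRST(Y) = {0, 1}
FIRST(Z) = {0, 1}
Therefore, FIRST(Z) = {0, 1}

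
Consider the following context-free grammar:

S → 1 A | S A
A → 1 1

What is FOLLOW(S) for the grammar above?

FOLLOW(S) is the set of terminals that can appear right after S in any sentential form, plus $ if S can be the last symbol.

We compute FOLLOW(S) using the standard algorithm.
FOLLOW(S) starts with {$}.
FIRST(A) = {1}
FIRST(S) = {1}
FOLLOW(A) = {$, 1}
FOLLOW(S) = {$, 1}
Therefore, FOLLOW(S) = {$, 1}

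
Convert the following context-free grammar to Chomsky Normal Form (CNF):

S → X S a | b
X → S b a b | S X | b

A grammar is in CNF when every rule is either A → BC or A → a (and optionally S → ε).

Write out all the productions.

TA → a; S → b; TB → b; X → b; S → X X0; X0 → S TA; X → S X1; X1 → TB X2; X2 → TA TB; X → S X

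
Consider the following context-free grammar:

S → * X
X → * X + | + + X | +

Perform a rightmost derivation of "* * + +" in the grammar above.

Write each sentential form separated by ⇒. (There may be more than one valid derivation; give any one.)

S ⇒ * X ⇒ * * X + ⇒ * * + +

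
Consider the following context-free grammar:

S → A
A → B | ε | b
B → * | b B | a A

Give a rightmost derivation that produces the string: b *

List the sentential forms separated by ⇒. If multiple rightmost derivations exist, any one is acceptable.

S ⇒ A ⇒ B ⇒ b B ⇒ b *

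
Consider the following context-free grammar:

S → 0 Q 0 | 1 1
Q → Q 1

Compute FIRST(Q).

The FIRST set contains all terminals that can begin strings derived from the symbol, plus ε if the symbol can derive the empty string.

We compute FIRST(Q) using the standard algorithm.
FIRST(Q) = {}
FIRST(S) = {0, 1}
Therefore, FIRST(Q) = {}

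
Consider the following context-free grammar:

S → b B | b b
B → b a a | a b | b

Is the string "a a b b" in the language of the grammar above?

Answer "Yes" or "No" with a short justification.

No - no valid derivation exists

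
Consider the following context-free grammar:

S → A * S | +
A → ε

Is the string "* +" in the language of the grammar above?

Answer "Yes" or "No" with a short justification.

Yes - a valid derivation exists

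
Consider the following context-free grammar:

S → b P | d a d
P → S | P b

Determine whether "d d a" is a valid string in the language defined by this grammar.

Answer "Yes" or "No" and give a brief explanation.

No - no valid derivation exists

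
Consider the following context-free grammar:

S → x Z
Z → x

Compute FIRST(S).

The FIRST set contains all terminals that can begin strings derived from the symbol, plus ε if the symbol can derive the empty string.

We compute FIRST(S) using the standard algorithm.
FIRST(S) = {x}
FIRST(Z) = {x}
Therefore, FIRST(S) = {x}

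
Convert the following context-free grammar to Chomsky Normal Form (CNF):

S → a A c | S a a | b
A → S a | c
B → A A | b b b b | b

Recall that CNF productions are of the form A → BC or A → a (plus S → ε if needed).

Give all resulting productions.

TA → a; TC → c; S → b; A → c; TB → b; B → b; S → TA X0; X0 → A TC; S → S X1; X1 → TA TA; A → S TA; B → A A; B → TB X2; X2 → TB X3; X3 → TB TB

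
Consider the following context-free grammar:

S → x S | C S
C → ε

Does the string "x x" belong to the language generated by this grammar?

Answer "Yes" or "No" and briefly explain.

No - no valid derivation exists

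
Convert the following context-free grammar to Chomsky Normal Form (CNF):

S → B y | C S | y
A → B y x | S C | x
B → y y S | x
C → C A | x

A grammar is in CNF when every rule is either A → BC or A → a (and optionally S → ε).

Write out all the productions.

TY → y; S → y; TX → x; A → x; B → x; C → x; S → B TY; S → C S; A → B X0; X0 → TY TX; A → S C; B → TY X1; X1 → TY S; C → C A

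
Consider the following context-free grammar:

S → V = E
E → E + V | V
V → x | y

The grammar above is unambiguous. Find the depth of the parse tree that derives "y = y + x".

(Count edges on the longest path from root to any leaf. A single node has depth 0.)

4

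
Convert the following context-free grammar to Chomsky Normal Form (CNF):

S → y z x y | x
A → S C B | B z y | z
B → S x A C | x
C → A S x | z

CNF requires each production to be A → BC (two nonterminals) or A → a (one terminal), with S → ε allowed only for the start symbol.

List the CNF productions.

TY → y; TZ → z; TX → x; S → x; A → z; B → x; C → z; S → TY X0; X0 → TZ X1; X1 → TX TY; A → S X2; X2 → C B; A → B X3; X3 → TZ TY; B → S X4; X4 → TX X5; X5 → A C; C → A X6; X6 → S TX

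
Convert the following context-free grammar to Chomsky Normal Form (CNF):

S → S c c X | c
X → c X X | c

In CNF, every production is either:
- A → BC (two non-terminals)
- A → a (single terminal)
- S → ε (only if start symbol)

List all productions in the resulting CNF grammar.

TC → c; S → c; X → c; S → S X0; X0 → TC X1; X1 → TC X; X → TC X2; X2 → X X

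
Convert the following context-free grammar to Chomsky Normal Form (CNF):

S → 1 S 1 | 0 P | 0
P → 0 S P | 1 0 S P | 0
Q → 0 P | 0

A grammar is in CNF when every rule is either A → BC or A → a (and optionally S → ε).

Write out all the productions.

T1 → 1; T0 → 0; S → 0; P → 0; Q → 0; S → T1 X0; X0 → S T1; S → T0 P; P → T0 X1; X1 → S P; P → T1 X2; X2 → T0 X3; X3 → S P; Q → T0 P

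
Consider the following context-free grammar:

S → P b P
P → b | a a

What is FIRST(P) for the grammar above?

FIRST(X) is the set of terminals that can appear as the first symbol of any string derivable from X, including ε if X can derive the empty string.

We compute FIRST(P) using the standard algorithm.
FIRST(P) = {a, b}
FIRST(S) = {a, b}
Therefore, FIRST(P) = {a, b}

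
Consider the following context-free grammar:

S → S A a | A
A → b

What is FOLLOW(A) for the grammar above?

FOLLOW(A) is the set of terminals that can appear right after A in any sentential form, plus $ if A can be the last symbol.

We compute FOLLOW(A) using the standard algorithm.
FOLLOW(S) starts with {$}.
FIRST(A) = {b}
FIRST(S) = {b}
FOLLOW(A) = {$, a, b}
FOLLOW(S) = {$, b}
Therefore, FOLLOW(A) = {$, a, b}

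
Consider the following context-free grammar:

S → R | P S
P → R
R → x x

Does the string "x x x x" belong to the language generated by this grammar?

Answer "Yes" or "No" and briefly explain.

Yes - a valid derivation exists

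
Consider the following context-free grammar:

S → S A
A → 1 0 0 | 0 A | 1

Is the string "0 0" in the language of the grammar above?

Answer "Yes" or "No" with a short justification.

No - no valid derivation exists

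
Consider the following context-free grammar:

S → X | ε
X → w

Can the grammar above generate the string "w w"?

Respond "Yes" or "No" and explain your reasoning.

No - no valid derivation exists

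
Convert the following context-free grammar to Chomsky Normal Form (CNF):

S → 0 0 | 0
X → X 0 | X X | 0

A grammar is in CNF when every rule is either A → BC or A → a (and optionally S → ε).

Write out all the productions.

T0 → 0; S → 0; X → 0; S → T0 T0; X → X T0; X → X X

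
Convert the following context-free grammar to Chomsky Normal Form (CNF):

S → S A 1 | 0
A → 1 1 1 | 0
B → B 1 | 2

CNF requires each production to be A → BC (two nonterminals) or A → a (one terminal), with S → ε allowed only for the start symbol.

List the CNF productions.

T1 → 1; S → 0; A → 0; B → 2; S → S X0; X0 → A T1; A → T1 X1; X1 → T1 T1; B → B T1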